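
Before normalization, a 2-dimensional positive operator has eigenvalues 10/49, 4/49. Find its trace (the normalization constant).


tr(M) = sum of eigenvalues
= 10/49 + 4/49
= 14/49
= 0.2857

0.2857


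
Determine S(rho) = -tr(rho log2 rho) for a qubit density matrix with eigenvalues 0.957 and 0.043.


S = -p*log2(p) - (1-p)*log2(1-p)
p = 0.9570, 1-p = 0.0430
= -0.9570 * log2(0.9570) - 0.0430 * log2(0.0430)
= -(-0.0607) - (-0.1952)
= 0.2559

0.2559


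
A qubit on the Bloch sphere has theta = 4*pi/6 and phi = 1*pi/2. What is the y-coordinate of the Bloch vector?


theta = 2.0944, phi = 1.5708
r_y = sin(theta)*sin(phi) = 0.8660 * 1.0000
r_y = 0.8660

0.8660


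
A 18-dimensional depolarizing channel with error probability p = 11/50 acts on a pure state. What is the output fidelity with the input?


F = (1-p) + p/d
= (1 - 0.2200) + 0.2200/18
= 0.7800 + 0.0122
= 0.7922

0.7922


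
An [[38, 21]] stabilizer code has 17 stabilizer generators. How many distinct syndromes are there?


Each stabilizer generator gives a binary (+1 or -1) measurement outcome.
With 17 independent generators:
Total syndromes = 2^17
= 131072

131072


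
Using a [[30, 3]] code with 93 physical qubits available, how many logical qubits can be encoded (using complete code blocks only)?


Each code block uses 30 physical qubits for 3 logical qubit(s).
Number of complete blocks = floor(93 / 30) = 3
Logical qubits = 3 * 3
= 9

9


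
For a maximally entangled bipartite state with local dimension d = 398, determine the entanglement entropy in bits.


For a maximally entangled state in d x d:
S = log2(d) = log2(398)
= 8.6366

8.6366


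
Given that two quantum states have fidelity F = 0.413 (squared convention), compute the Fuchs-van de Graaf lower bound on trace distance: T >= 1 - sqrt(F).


Fuchs-van de Graaf (squared-fidelity convention): 1 - sqrt(F) <= T <= sqrt(1 - F).
Lower bound: T >= 1 - sqrt(F)
sqrt(F) = sqrt(0.413) = 0.6427
T >= 1 - 0.6427
T >= 0.3573

0.3573


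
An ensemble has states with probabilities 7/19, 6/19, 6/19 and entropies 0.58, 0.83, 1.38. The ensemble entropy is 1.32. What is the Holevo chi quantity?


chi = S(rho) - sum_i p_i * S(rho_i)
Weighted entropy = 7/19 * 0.58 + 6/19 * 0.83 + 6/19 * 1.38
= 0.9116
chi = 1.32 - 0.9116
= 0.4084

0.4084


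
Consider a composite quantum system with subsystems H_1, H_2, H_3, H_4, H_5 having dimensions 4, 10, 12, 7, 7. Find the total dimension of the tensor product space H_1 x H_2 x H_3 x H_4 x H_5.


dim(H_1 x H_2 x H_3 x H_4 x H_5) = 4 * 10 * 12 * 7 * 7
= 40 * 12 * 7 * 7
= 480 * 7 * 7
= 3360 * 7
= 23520

23520


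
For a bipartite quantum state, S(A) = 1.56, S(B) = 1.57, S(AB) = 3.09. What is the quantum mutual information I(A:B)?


I(A:B) = S(A) + S(B) - S(AB)
= 1.56 + 1.57 - 3.09
= 0.0400

0.0400


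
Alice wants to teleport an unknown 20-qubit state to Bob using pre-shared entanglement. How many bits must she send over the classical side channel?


Quantum teleportation requires 2 classical bits per qubit teleported.
20 qubit(s) -> 2 * 20 = 40 classical bits

40


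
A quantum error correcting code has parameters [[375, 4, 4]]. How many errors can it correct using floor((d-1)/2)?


Code parameters: [[375, 4, 4]], distance d = 4.
Number of correctable errors = floor((d-1)/2)
= floor((4 - 1)/2)
= floor(3/2)
= 1

1


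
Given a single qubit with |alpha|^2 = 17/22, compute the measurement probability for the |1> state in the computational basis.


|alpha|^2 = 17/22 = 0.7727
|beta|^2 = 1 - 17/22 = 5/22 = 0.2273
P(|1>) = |beta|^2 = 0.2273

0.2273


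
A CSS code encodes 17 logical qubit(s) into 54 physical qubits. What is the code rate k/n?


Code rate R = k/n
= 17/54
= 0.3148

0.3148


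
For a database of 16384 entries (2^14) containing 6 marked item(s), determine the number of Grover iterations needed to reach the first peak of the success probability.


After j Grover iterations the success probability is P(j) = sin^2((2j+1)*theta), where sin(theta) = sqrt(k/N).
N = 2^14 = 16384, k = 6
sin(theta) = sqrt(k/N) = 0.01913663862
theta = arcsin(sqrt(k/N)) = 0.01913780682 rad
P(j) reaches its first maximum when (2j+1)*theta is as close as possible to pi/2, i.e. j = round(pi/(4*theta) - 1/2).
pi/(4*theta) - 1/2 = 40.5391
(For comparison, the common estimate pi/4 * sqrt(N/k) = 41.0416; the exact maximiser is used here.)
Optimal iterations = 41

41


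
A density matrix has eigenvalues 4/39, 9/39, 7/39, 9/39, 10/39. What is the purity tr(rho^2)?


tr(rho^2) = sum of eigenvalues squared
= (4/39)^2 + (9/39)^2 + (7/39)^2 + (9/39)^2 + (10/39)^2
= (16 + 81 + 49 + 81 + 100) / 1521
= 327/1521
= 0.2150

0.2150


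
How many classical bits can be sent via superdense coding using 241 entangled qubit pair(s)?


Superdense coding allows 2 classical bits per shared entangled pair.
241 pair(s) -> 2 * 241 = 482 classical bits

482


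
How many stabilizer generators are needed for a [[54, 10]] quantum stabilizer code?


For an [[n,k]] stabilizer code:
Number of stabilizer generators = n - k
= 54 - 10
= 44

44


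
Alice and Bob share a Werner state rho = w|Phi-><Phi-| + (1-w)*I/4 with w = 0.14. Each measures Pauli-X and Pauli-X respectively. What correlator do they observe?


|Phi-> = (|00> - |11>)/sqrt(2)
For the pure Bell state, <X_A X_B> = -1 (Bell-state Pauli correlator).
The maximally-mixed part I/4 has tr(I/4 * P tensor P) = 0 for any traceless Pauli P.
So <X_A X_B>_rho = w * (-1) + (1 - w) * 0
= 0.14 * (-1)
= -0.1400

-0.1400


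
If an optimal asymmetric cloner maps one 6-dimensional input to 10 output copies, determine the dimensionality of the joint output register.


Output space = H^(tensor 10) where dim(H) = 6
dim = 6^10
= 36 (after 2 factors)
= 216 (after 3 factors)
= 1296 (after 4 factors)
= 7776 (after 5 factors)
= 46656 (after 6 factors)
= 279936 (after 7 factors)
= 1679616 (after 8 factors)
= 10077696 (after 9 factors)
= 60466176 (after 10 factors)
= 60466176

60466176


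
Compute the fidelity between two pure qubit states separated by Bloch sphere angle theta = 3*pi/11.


For states separated by angle theta on Bloch sphere:
F = cos^2(theta/2)
theta = 3*pi/11 = 0.8568
theta/2 = 0.4284
cos(theta/2) = 0.9096
F = 0.8274

0.8274


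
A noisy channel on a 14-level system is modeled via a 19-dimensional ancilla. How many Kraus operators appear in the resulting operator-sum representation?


Tracing out the environment in an orthonormal basis {|i>_E} gives Kraus operators K_i = <i|_E U |0>_E.
Number of Kraus operators = dim(H_env) = d_env
= 19

19


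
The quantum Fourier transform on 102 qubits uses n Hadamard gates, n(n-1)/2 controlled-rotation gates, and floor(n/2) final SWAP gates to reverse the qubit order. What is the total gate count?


Hadamard gates: 102
Controlled rotations: n*(n-1)/2 = 102*101/2 = 5151
SWAP gates: floor(n/2) = floor(102/2) = 51
Total = 102 + 5151 + 51
= 5304

5304


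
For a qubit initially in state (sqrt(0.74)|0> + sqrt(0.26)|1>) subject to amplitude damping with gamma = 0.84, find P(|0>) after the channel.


For amplitude damping with parameter gamma on state sqrt(a)|0> + sqrt(b)|1>:
alpha^2 = 0.74, beta^2 = 0.26
P(|0>) = alpha^2 + gamma * beta^2
= 0.74 + 0.84 * 0.26
= 0.74 + 0.2184
= 0.9584

0.9584


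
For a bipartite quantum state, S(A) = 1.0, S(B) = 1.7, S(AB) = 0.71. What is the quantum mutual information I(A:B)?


I(A:B) = S(A) + S(B) - S(AB)
= 1.0 + 1.7 - 0.71
= 1.9900

1.9900


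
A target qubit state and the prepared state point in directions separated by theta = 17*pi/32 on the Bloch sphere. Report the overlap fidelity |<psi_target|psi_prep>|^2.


For states separated by angle theta on Bloch sphere:
F = cos^2(theta/2)
theta = 17*pi/32 = 1.6690
theta/2 = 0.8345
cos(theta/2) = 0.6716
F = 0.4510

0.4510


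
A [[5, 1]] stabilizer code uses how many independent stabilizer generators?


For an [[n,k]] stabilizer code:
Number of stabilizer generators = n - k
= 5 - 1
= 4

4


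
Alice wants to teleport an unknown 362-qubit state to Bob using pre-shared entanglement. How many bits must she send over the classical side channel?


Quantum teleportation requires 2 classical bits per qubit teleported.
362 qubit(s) -> 2 * 362 = 724 classical bits

724


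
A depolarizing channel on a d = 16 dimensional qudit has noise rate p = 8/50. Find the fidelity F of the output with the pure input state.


F = (1-p) + p/d
= (1 - 0.1600) + 0.1600/16
= 0.8400 + 0.0100
= 0.8500

0.8500


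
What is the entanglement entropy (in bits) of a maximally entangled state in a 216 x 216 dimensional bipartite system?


For a maximally entangled state in d x d:
S = log2(d) = log2(216)
= 7.7549

7.7549


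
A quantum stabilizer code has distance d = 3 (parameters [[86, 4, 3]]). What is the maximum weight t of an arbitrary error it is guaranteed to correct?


Code parameters: [[86, 4, 3]], distance d = 3.
Number of correctable errors = floor((d-1)/2)
= floor((3 - 1)/2)
= floor(2/2)
= 1

1


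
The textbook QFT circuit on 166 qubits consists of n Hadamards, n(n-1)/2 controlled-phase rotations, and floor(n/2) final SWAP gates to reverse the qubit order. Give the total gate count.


Hadamard gates: 166
Controlled rotations: n*(n-1)/2 = 166*165/2 = 13695
SWAP gates: floor(n/2) = floor(166/2) = 83
Total = 166 + 13695 + 83
= 13944

13944


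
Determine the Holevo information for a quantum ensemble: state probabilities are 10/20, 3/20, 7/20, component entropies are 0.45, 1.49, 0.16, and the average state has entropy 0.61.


chi = S(rho) - sum_i p_i * S(rho_i)
Weighted entropy = 10/20 * 0.45 + 3/20 * 1.49 + 7/20 * 0.16
= 0.5045
chi = 0.61 - 0.5045
= 0.1055

0.1055


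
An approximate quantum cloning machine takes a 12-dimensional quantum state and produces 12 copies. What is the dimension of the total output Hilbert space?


Output space = H^(tensor 12) where dim(H) = 12
dim = 12^12
= 144 (after 2 factors)
= 1728 (after 3 factors)
= 20736 (after 4 factors)
= 248832 (after 5 factors)
= 2985984 (after 6 factors)
= 35831808 (after 7 factors)
= 429981696 (after 8 factors)
= 5159780352 (after 9 factors)
= 61917364224 (after 10 factors)
= 743008370688 (after 11 factors)
= 8916100448256 (after 12 factors)
= 8916100448256

8916100448256


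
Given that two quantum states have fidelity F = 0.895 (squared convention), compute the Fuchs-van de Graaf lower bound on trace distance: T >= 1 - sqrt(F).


Fuchs-van de Graaf (squared-fidelity convention): 1 - sqrt(F) <= T <= sqrt(1 - F).
Lower bound: T >= 1 - sqrt(F)
sqrt(F) = sqrt(0.895) = 0.9460
T >= 1 - 0.9460
T >= 0.0540

0.0540


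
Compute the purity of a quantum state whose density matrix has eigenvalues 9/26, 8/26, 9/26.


tr(rho^2) = sum of eigenvalues squared
= (9/26)^2 + (8/26)^2 + (9/26)^2
= (81 + 64 + 81) / 676
= 226/676
= 0.3343

0.3343


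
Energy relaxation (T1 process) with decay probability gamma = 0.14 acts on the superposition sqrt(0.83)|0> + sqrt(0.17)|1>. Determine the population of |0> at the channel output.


For amplitude damping with parameter gamma on state sqrt(a)|0> + sqrt(b)|1>:
alpha^2 = 0.83, beta^2 = 0.17
P(|0>) = alpha^2 + gamma * beta^2
= 0.83 + 0.14 * 0.17
= 0.83 + 0.0238
= 0.8538

0.8538


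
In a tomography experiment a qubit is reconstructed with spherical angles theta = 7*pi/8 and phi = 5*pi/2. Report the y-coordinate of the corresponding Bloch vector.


theta = 2.7489, phi = 7.8540
r_y = sin(theta)*sin(phi) = 0.3827 * 1.0000
r_y = 0.3827

0.3827


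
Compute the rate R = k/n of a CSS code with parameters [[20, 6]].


Code rate R = k/n
= 6/20
= 0.3000

0.3000


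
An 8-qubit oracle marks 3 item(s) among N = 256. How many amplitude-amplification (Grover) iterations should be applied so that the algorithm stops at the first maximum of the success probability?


After j Grover iterations the success probability is P(j) = sin^2((2j+1)*theta), where sin(theta) = sqrt(k/N).
N = 2^8 = 256, k = 3
sin(theta) = sqrt(k/N) = 0.1082531755
theta = arcsin(sqrt(k/N)) = 0.1084657303 rad
P(j) reaches its first maximum when (2j+1)*theta is as close as possible to pi/2, i.e. j = round(pi/(4*theta) - 1/2).
pi/(4*theta) - 1/2 = 6.7410
(For comparison, the common estimate pi/4 * sqrt(N/k) = 7.2552; the exact maximiser is used here.)
Optimal iterations = 7

7


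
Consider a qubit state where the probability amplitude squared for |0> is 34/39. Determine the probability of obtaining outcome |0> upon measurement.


|alpha|^2 = 34/39 = 0.8718
|beta|^2 = 1 - 34/39 = 5/39 = 0.1282
P(|0>) = |alpha|^2 = 0.8718

0.8718


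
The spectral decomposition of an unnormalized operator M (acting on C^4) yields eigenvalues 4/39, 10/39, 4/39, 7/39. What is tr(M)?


tr(M) = sum of eigenvalues
= 4/39 + 10/39 + 4/39 + 7/39
= 25/39
= 0.6410

0.6410


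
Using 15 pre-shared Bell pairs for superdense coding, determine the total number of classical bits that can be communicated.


Superdense coding allows 2 classical bits per shared entangled pair.
15 pair(s) -> 2 * 15 = 30 classical bits

30


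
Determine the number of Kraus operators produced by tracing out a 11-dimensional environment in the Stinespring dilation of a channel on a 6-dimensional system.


Tracing out the environment in an orthonormal basis {|i>_E} gives Kraus operators K_i = <i|_E U |0>_E.
Number of Kraus operators = dim(H_env) = d_env
= 11

11


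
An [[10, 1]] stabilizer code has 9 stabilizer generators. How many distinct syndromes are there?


Each stabilizer generator gives a binary (+1 or -1) measurement outcome.
With 9 independent generators:
Total syndromes = 2^9
= 512

512


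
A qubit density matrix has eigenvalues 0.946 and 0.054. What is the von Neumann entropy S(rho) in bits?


S = -p*log2(p) - (1-p)*log2(1-p)
p = 0.9460, 1-p = 0.0540
= -0.9460 * log2(0.9460) - 0.0540 * log2(0.0540)
= -(-0.0758) - (-0.2274)
= 0.3032

0.3032


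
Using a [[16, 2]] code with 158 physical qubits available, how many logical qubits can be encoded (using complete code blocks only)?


Each code block uses 16 physical qubits for 2 logical qubit(s).
Number of complete blocks = floor(158 / 16) = 9
Logical qubits = 9 * 2
= 18

18


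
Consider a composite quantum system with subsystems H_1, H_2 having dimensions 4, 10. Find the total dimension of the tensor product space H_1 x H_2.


dim(H_1 x H_2) = 4 * 10
= 40

40


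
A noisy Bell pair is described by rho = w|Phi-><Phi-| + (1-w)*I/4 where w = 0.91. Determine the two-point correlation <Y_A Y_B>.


|Phi-> = (|00> - |11>)/sqrt(2)
For the pure Bell state, <Y_A Y_B> = +1 (Bell-state Pauli correlator).
The maximally-mixed part I/4 has tr(I/4 * P tensor P) = 0 for any traceless Pauli P.
So <Y_A Y_B>_rho = w * (+1) + (1 - w) * 0
= 0.91 * (+1)
= 0.9100

0.9100


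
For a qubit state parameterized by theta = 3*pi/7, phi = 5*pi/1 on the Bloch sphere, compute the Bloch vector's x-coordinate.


theta = 1.3464, phi = 15.7080
r_x = sin(theta)*cos(phi) = 0.9749 * -1.0000
r_x = -0.9749

-0.9749


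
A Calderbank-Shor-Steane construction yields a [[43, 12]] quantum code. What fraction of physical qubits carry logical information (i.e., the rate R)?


Code rate R = k/n
= 12/43
= 0.2791

0.2791


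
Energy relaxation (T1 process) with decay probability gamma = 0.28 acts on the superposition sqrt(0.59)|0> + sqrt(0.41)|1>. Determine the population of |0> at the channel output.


For amplitude damping with parameter gamma on state sqrt(a)|0> + sqrt(b)|1>:
alpha^2 = 0.59, beta^2 = 0.41
P(|0>) = alpha^2 + gamma * beta^2
= 0.59 + 0.28 * 0.41
= 0.59 + 0.1148
= 0.7048

0.7048


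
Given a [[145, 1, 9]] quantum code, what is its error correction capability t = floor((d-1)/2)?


Code parameters: [[145, 1, 9]], distance d = 9.
Number of correctable errors = floor((d-1)/2)
= floor((9 - 1)/2)
= floor(8/2)
= 4

4


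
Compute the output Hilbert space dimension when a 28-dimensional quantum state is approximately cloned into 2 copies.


Output space = H^(tensor 2) where dim(H) = 28
dim = 28^2
= 784

784


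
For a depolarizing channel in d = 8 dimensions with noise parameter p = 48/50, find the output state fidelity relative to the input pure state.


F = (1-p) + p/d
= (1 - 0.9600) + 0.9600/8
= 0.0400 + 0.1200
= 0.1600

0.1600


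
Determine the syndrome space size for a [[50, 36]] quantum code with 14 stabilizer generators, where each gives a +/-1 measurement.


Each stabilizer generator gives a binary (+1 or -1) measurement outcome.
With 14 independent generators:
Total syndromes = 2^14
= 16384

16384


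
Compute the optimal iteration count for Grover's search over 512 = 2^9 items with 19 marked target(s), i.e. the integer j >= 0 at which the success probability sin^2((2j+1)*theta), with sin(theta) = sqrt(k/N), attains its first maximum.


After j Grover iterations the success probability is P(j) = sin^2((2j+1)*theta), where sin(theta) = sqrt(k/N).
N = 2^9 = 512, k = 19
sin(theta) = sqrt(k/N) = 0.1926379376
theta = arcsin(sqrt(k/N)) = 0.1938497303 rad
P(j) reaches its first maximum when (2j+1)*theta is as close as possible to pi/2, i.e. j = round(pi/(4*theta) - 1/2).
pi/(4*theta) - 1/2 = 3.5516
(For comparison, the common estimate pi/4 * sqrt(N/k) = 4.0771; the exact maximiser is used here.)
Optimal iterations = 4

4


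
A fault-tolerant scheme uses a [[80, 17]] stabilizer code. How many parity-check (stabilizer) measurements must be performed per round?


For an [[n,k]] stabilizer code:
Number of stabilizer generators = n - k
= 80 - 17
= 63

63


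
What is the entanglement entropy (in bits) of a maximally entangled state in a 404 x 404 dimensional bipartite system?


For a maximally entangled state in d x d:
S = log2(d) = log2(404)
= 8.6582

8.6582


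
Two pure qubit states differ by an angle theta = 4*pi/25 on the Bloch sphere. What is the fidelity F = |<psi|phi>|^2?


For states separated by angle theta on Bloch sphere:
F = cos^2(theta/2)
theta = 4*pi/25 = 0.5027
theta/2 = 0.2513
cos(theta/2) = 0.9686
F = 0.9382

0.9382


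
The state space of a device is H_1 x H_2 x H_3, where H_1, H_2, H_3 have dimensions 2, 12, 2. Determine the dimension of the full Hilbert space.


dim(H_1 x H_2 x H_3) = 2 * 12 * 2
= 24 * 2
= 48

48


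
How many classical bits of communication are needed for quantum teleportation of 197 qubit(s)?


Quantum teleportation requires 2 classical bits per qubit teleported.
197 qubit(s) -> 2 * 197 = 394 classical bits

394


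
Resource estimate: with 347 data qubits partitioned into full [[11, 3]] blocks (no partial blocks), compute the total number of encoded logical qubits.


Each code block uses 11 physical qubits for 3 logical qubit(s).
Number of complete blocks = floor(347 / 11) = 31
Logical qubits = 31 * 3
= 93

93


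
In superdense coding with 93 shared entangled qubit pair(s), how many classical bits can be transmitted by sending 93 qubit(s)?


Superdense coding allows 2 classical bits per shared entangled pair.
93 pair(s) -> 2 * 93 = 186 classical bits

186


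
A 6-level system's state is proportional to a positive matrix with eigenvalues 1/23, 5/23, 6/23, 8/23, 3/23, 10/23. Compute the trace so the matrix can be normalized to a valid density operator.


tr(M) = sum of eigenvalues
= 1/23 + 5/23 + 6/23 + 8/23 + 3/23 + 10/23
= 33/23
= 1.4348

1.4348


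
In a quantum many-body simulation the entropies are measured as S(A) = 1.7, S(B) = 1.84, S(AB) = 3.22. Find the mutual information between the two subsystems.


I(A:B) = S(A) + S(B) - S(AB)
= 1.7 + 1.84 - 3.22
= 0.3200

0.3200


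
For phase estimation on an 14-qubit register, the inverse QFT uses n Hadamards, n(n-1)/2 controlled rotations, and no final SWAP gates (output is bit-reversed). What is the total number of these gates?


Hadamard gates: 14
Controlled rotations: n*(n-1)/2 = 14*13/2 = 91
SWAP gates: 0 (omitted)
Total = 14 + 91
= 105

105


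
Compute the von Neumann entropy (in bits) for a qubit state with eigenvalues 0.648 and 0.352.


S = -p*log2(p) - (1-p)*log2(1-p)
p = 0.6480, 1-p = 0.3520
= -0.6480 * log2(0.6480) - 0.3520 * log2(0.3520)
= -(-0.4056) - (-0.5302)
= 0.9358

0.9358


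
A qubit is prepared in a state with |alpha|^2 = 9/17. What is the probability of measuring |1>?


|alpha|^2 = 9/17 = 0.5294
|beta|^2 = 1 - 9/17 = 8/17 = 0.4706
P(|1>) = |beta|^2 = 0.4706

0.4706


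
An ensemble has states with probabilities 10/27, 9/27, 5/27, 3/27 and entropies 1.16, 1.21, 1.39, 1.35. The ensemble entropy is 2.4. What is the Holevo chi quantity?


chi = S(rho) - sum_i p_i * S(rho_i)
Weighted entropy = 10/27 * 1.16 + 9/27 * 1.21 + 5/27 * 1.39 + 3/27 * 1.35
= 1.2404
chi = 2.4 - 1.2404
= 1.1596

1.1596


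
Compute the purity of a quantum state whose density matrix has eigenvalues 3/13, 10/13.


tr(rho^2) = sum of eigenvalues squared
= (3/13)^2 + (10/13)^2
= (9 + 100) / 169
= 109/169
= 0.6450

0.6450


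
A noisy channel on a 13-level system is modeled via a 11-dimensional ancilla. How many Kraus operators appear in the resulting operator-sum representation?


Tracing out the environment in an orthonormal basis {|i>_E} gives Kraus operators K_i = <i|_E U |0>_E.
Number of Kraus operators = dim(H_env) = d_env
= 11

11


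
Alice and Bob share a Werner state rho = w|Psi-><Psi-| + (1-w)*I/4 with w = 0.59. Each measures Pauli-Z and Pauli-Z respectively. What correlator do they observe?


|Psi-> = (|01> - |10>)/sqrt(2)
For the pure Bell state, <Z_A Z_B> = -1 (Bell-state Pauli correlator).
The maximally-mixed part I/4 has tr(I/4 * P tensor P) = 0 for any traceless Pauli P.
So <Z_A Z_B>_rho = w * (-1) + (1 - w) * 0
= 0.59 * (-1)
= -0.5900

-0.5900


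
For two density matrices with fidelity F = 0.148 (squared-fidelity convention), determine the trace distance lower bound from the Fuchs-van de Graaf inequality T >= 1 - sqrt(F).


Fuchs-van de Graaf (squared-fidelity convention): 1 - sqrt(F) <= T <= sqrt(1 - F).
Lower bound: T >= 1 - sqrt(F)
sqrt(F) = sqrt(0.148) = 0.3847
T >= 1 - 0.3847
T >= 0.6153

0.6153


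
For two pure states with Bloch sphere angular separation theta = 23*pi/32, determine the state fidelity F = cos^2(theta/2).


For states separated by angle theta on Bloch sphere:
F = cos^2(theta/2)
theta = 23*pi/32 = 2.2580
theta/2 = 1.1290
cos(theta/2) = 0.4276
F = 0.1828

0.1828


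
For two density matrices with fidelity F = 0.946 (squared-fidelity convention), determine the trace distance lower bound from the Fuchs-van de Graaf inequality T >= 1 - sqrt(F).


Fuchs-van de Graaf (squared-fidelity convention): 1 - sqrt(F) <= T <= sqrt(1 - F).
Lower bound: T >= 1 - sqrt(F)
sqrt(F) = sqrt(0.946) = 0.9726
T >= 1 - 0.9726
T >= 0.0274

0.0274


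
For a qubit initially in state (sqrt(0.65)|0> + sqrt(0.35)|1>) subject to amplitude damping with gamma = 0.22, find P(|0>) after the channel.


For amplitude damping with parameter gamma on state sqrt(a)|0> + sqrt(b)|1>:
alpha^2 = 0.65, beta^2 = 0.35
P(|0>) = alpha^2 + gamma * beta^2
= 0.65 + 0.22 * 0.35
= 0.65 + 0.0770
= 0.7270

0.7270


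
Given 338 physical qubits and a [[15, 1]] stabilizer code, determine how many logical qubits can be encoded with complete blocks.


Each code block uses 15 physical qubits for 1 logical qubit(s).
Number of complete blocks = floor(338 / 15) = 22
Logical qubits = 22 * 1
= 22

22


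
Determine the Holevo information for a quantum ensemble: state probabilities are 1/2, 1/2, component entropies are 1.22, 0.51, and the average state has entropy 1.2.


chi = S(rho) - sum_i p_i * S(rho_i)
Weighted entropy = 1/2 * 1.22 + 1/2 * 0.51
= 0.8650
chi = 1.2 - 0.8650
= 0.3350

0.3350


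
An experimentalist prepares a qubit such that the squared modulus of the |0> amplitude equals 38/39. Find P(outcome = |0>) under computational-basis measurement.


|alpha|^2 = 38/39 = 0.9744
|beta|^2 = 1 - 38/39 = 1/39 = 0.0256
P(|0>) = |alpha|^2 = 0.9744

0.9744


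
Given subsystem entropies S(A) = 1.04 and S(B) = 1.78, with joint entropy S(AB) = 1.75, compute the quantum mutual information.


I(A:B) = S(A) + S(B) - S(AB)
= 1.04 + 1.78 - 1.75
= 1.0700

1.0700


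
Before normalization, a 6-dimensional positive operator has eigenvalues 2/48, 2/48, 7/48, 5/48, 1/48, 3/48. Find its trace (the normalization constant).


tr(M) = sum of eigenvalues
= 2/48 + 2/48 + 7/48 + 5/48 + 1/48 + 3/48
= 20/48
= 0.4167

0.4167


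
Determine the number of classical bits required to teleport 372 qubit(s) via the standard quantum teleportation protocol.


Quantum teleportation requires 2 classical bits per qubit teleported.
372 qubit(s) -> 2 * 372 = 744 classical bits

744


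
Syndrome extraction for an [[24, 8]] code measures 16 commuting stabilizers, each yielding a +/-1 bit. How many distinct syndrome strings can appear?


Each stabilizer generator gives a binary (+1 or -1) measurement outcome.
With 16 independent generators:
Total syndromes = 2^16
= 65536

65536


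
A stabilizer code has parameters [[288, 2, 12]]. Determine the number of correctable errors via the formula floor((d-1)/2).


Code parameters: [[288, 2, 12]], distance d = 12.
Number of correctable errors = floor((d-1)/2)
= floor((12 - 1)/2)
= floor(11/2)
= 5

5


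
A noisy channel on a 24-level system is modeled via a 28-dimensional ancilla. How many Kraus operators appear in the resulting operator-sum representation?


Tracing out the environment in an orthonormal basis {|i>_E} gives Kraus operators K_i = <i|_E U |0>_E.
Number of Kraus operators = dim(H_env) = d_env
= 28

28


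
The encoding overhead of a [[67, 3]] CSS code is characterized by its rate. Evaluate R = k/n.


Code rate R = k/n
= 3/67
= 0.0448

0.0448


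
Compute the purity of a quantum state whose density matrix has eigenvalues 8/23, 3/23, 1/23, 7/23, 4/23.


tr(rho^2) = sum of eigenvalues squared
= (8/23)^2 + (3/23)^2 + (1/23)^2 + (7/23)^2 + (4/23)^2
= (64 + 9 + 1 + 49 + 16) / 529
= 139/529
= 0.2628

0.2628


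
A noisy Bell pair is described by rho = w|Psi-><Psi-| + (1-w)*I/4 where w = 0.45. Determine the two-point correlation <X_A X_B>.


|Psi-> = (|01> - |10>)/sqrt(2)
For the pure Bell state, <X_A X_B> = -1 (Bell-state Pauli correlator).
The maximally-mixed part I/4 has tr(I/4 * P tensor P) = 0 for any traceless Pauli P.
So <X_A X_B>_rho = w * (-1) + (1 - w) * 0
= 0.45 * (-1)
= -0.4500

-0.4500


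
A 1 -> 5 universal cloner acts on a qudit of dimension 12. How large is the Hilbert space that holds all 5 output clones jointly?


Output space = H^(tensor 5) where dim(H) = 12
dim = 12^5
= 144 (after 2 factors)
= 1728 (after 3 factors)
= 20736 (after 4 factors)
= 248832 (after 5 factors)
= 248832

248832


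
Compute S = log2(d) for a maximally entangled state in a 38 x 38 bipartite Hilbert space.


For a maximally entangled state in d x d:
S = log2(d) = log2(38)
= 5.2479

5.2479


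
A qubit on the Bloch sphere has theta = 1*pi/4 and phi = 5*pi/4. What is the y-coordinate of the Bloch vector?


theta = 0.7854, phi = 3.9270
r_y = sin(theta)*sin(phi) = 0.7071 * -0.7071
r_y = -0.5000

-0.5000


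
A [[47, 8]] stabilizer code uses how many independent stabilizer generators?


For an [[n,k]] stabilizer code:
Number of stabilizer generators = n - k
= 47 - 8
= 39

39


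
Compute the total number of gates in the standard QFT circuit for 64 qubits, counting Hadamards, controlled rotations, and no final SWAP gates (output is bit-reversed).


Hadamard gates: 64
Controlled rotations: n*(n-1)/2 = 64*63/2 = 2016
SWAP gates: 0 (omitted)
Total = 64 + 2016
= 2080

2080


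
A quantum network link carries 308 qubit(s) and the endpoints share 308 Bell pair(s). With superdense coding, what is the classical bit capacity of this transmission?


Superdense coding allows 2 classical bits per shared entangled pair.
308 pair(s) -> 2 * 308 = 616 classical bits

616


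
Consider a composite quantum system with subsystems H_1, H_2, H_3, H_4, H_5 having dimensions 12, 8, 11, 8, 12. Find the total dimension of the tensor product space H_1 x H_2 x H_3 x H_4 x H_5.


dim(H_1 x H_2 x H_3 x H_4 x H_5) = 12 * 8 * 11 * 8 * 12
= 96 * 11 * 8 * 12
= 1056 * 8 * 12
= 8448 * 12
= 101376

101376


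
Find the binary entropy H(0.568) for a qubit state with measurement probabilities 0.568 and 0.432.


S = -p*log2(p) - (1-p)*log2(1-p)
p = 0.5680, 1-p = 0.4320
= -0.5680 * log2(0.5680) - 0.4320 * log2(0.4320)
= -(-0.4635) - (-0.5231)
= 0.9866

0.9866


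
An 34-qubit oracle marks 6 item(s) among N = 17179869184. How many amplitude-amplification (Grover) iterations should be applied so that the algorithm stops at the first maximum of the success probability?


After j Grover iterations the success probability is P(j) = sin^2((2j+1)*theta), where sin(theta) = sqrt(k/N).
N = 2^34 = 17179869184, k = 6
sin(theta) = sqrt(k/N) = 1.868812365e-05
theta = arcsin(sqrt(k/N)) = 1.868812365e-05 rad
P(j) reaches its first maximum when (2j+1)*theta is as close as possible to pi/2, i.e. j = round(pi/(4*theta) - 1/2).
pi/(4*theta) - 1/2 = 42026.0928
(For comparison, the common estimate pi/4 * sqrt(N/k) = 42026.5928; the exact maximiser is used here.)
Optimal iterations = 42026

42026


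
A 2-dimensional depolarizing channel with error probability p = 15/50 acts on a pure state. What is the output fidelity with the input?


F = (1-p) + p/d
= (1 - 0.3000) + 0.3000/2
= 0.7000 + 0.1500
= 0.8500

0.8500


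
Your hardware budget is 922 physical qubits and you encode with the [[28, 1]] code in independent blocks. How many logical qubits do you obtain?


Each code block uses 28 physical qubits for 1 logical qubit(s).
Number of complete blocks = floor(922 / 28) = 32
Logical qubits = 32 * 1
= 32

32


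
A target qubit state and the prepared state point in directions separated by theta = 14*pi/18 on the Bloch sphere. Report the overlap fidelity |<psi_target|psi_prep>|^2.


For states separated by angle theta on Bloch sphere:
F = cos^2(theta/2)
theta = 14*pi/18 = 2.4435
theta/2 = 1.2217
cos(theta/2) = 0.3420
F = 0.1170

0.1170


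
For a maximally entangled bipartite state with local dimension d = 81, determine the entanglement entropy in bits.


For a maximally entangled state in d x d:
S = log2(d) = log2(81)
= 6.3399

6.3399


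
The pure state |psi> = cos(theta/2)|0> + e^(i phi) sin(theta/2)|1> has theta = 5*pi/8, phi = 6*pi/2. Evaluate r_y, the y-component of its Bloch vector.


theta = 1.9635, phi = 9.4248
r_y = sin(theta)*sin(phi) = 0.9239 * 0.0000
r_y = 0.0000

0.0000


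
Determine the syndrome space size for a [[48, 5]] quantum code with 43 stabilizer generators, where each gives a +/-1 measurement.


Each stabilizer generator gives a binary (+1 or -1) measurement outcome.
With 43 independent generators:
Total syndromes = 2^43
= 8796093022208

8796093022208


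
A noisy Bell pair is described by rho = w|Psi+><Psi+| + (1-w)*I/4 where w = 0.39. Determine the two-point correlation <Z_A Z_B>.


|Psi+> = (|01> + |10>)/sqrt(2)
For the pure Bell state, <Z_A Z_B> = -1 (Bell-state Pauli correlator).
The maximally-mixed part I/4 has tr(I/4 * P tensor P) = 0 for any traceless Pauli P.
So <Z_A Z_B>_rho = w * (-1) + (1 - w) * 0
= 0.39 * (-1)
= -0.3900

-0.3900


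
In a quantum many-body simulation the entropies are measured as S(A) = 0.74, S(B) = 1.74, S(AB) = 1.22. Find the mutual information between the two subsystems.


I(A:B) = S(A) + S(B) - S(AB)
= 0.74 + 1.74 - 1.22
= 1.2600

1.2600


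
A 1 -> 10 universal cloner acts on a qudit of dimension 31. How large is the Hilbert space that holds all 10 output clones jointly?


Output space = H^(tensor 10) where dim(H) = 31
dim = 31^10
= 961 (after 2 factors)
= 29791 (after 3 factors)
= 923521 (after 4 factors)
= 28629151 (after 5 factors)
= 887503681 (after 6 factors)
= 27512614111 (after 7 factors)
= 852891037441 (after 8 factors)
= 26439622160671 (after 9 factors)
= 819628286980801 (after 10 factors)
= 819628286980801

819628286980801


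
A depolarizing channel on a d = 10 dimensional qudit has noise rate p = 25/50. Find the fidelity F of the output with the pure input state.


F = (1-p) + p/d
= (1 - 0.5000) + 0.5000/10
= 0.5000 + 0.0500
= 0.5500

0.5500


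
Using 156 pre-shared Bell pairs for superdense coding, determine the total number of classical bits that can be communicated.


Superdense coding allows 2 classical bits per shared entangled pair.
156 pair(s) -> 2 * 156 = 312 classical bits

312


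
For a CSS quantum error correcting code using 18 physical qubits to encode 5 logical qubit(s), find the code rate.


Code rate R = k/n
= 5/18
= 0.2778

0.2778


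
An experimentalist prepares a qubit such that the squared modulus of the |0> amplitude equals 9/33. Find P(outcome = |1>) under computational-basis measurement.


|alpha|^2 = 9/33 = 0.2727
|beta|^2 = 1 - 9/33 = 24/33 = 0.7273
P(|1>) = |beta|^2 = 0.7273

0.7273


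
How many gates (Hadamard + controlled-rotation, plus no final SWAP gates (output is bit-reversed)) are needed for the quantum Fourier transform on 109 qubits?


Hadamard gates: 109
Controlled rotations: n*(n-1)/2 = 109*108/2 = 5886
SWAP gates: 0 (omitted)
Total = 109 + 5886
= 5995

5995


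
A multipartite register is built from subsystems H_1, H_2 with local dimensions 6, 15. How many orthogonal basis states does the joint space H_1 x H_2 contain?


dim(H_1 x H_2) = 6 * 15
= 90

90


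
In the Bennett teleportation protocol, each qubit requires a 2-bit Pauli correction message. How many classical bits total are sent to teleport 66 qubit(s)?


Quantum teleportation requires 2 classical bits per qubit teleported.
66 qubit(s) -> 2 * 66 = 132 classical bits

132


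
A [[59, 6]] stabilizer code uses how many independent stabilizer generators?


For an [[n,k]] stabilizer code:
Number of stabilizer generators = n - k
= 59 - 6
= 53

53


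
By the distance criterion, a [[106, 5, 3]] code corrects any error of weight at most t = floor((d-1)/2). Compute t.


Code parameters: [[106, 5, 3]], distance d = 3.
Number of correctable errors = floor((d-1)/2)
= floor((3 - 1)/2)
= floor(2/2)
= 1

1


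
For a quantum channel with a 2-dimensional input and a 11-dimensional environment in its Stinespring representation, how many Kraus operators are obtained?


Tracing out the environment in an orthonormal basis {|i>_E} gives Kraus operators K_i = <i|_E U |0>_E.
Number of Kraus operators = dim(H_env) = d_env
= 11

11


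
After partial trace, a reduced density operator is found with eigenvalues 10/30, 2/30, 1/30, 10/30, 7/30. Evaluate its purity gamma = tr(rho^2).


tr(rho^2) = sum of eigenvalues squared
= (10/30)^2 + (2/30)^2 + (1/30)^2 + (10/30)^2 + (7/30)^2
= (100 + 4 + 1 + 100 + 49) / 900
= 254/900
= 0.2822

0.2822


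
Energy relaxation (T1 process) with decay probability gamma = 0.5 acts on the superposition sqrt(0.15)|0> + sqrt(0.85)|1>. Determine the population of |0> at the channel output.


For amplitude damping with parameter gamma on state sqrt(a)|0> + sqrt(b)|1>:
alpha^2 = 0.15, beta^2 = 0.85
P(|0>) = alpha^2 + gamma * beta^2
= 0.15 + 0.5 * 0.85
= 0.15 + 0.4250
= 0.5750

0.5750


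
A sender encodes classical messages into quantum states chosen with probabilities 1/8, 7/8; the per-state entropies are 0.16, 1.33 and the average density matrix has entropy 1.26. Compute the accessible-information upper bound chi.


chi = S(rho) - sum_i p_i * S(rho_i)
Weighted entropy = 1/8 * 0.16 + 7/8 * 1.33
= 1.1838
chi = 1.26 - 1.1838
= 0.0762

0.0762


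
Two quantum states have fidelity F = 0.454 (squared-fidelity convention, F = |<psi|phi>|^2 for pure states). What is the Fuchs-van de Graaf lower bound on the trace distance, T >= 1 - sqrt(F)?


Fuchs-van de Graaf (squared-fidelity convention): 1 - sqrt(F) <= T <= sqrt(1 - F).
Lower bound: T >= 1 - sqrt(F)
sqrt(F) = sqrt(0.454) = 0.6738
T >= 1 - 0.6738
T >= 0.3262

0.3262


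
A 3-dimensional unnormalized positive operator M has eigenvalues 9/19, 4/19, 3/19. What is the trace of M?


tr(M) = sum of eigenvalues
= 9/19 + 4/19 + 3/19
= 16/19
= 0.8421

0.8421


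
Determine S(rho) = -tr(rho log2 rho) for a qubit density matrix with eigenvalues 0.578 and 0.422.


S = -p*log2(p) - (1-p)*log2(1-p)
p = 0.5780, 1-p = 0.4220
= -0.5780 * log2(0.5780) - 0.4220 * log2(0.4220)
= -(-0.4571) - (-0.5253)
= 0.9824

0.9824


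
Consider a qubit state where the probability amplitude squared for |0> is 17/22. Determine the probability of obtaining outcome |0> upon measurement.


|alpha|^2 = 17/22 = 0.7727
|beta|^2 = 1 - 17/22 = 5/22 = 0.2273
P(|0>) = |alpha|^2 = 0.7727

0.7727


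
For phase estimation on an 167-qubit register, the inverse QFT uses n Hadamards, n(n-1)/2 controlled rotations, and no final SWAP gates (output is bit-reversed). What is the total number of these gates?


Hadamard gates: 167
Controlled rotations: n*(n-1)/2 = 167*166/2 = 13861
SWAP gates: 0 (omitted)
Total = 167 + 13861
= 14028

14028


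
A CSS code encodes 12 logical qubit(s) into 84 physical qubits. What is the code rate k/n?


Code rate R = k/n
= 12/84
= 0.1429

0.1429


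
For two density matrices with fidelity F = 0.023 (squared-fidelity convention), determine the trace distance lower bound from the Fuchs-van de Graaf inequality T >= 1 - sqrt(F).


Fuchs-van de Graaf (squared-fidelity convention): 1 - sqrt(F) <= T <= sqrt(1 - F).
Lower bound: T >= 1 - sqrt(F)
sqrt(F) = sqrt(0.023) = 0.1517
T >= 1 - 0.1517
T >= 0.8483

0.8483


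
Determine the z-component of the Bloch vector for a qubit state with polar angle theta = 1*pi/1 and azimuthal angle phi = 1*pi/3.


theta = 3.1416, phi = 1.0472
r_z = cos(theta) = -1.0000

-1.0000


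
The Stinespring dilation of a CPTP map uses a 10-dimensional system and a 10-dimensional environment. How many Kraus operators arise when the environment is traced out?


Tracing out the environment in an orthonormal basis {|i>_E} gives Kraus operators K_i = <i|_E U |0>_E.
Number of Kraus operators = dim(H_env) = d_env
= 10

10


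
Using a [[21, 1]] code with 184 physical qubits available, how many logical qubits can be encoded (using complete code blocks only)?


Each code block uses 21 physical qubits for 1 logical qubit(s).
Number of complete blocks = floor(184 / 21) = 8
Logical qubits = 8 * 1
= 8

8


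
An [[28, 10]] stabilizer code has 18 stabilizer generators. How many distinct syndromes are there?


Each stabilizer generator gives a binary (+1 or -1) measurement outcome.
With 18 independent generators:
Total syndromes = 2^18
= 262144

262144


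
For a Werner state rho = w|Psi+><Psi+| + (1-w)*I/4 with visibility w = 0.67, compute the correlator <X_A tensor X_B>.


|Psi+> = (|01> + |10>)/sqrt(2)
For the pure Bell state, <X_A X_B> = +1 (Bell-state Pauli correlator).
The maximally-mixed part I/4 has tr(I/4 * P tensor P) = 0 for any traceless Pauli P.
So <X_A X_B>_rho = w * (+1) + (1 - w) * 0
= 0.67 * (+1)
= 0.6700

0.6700


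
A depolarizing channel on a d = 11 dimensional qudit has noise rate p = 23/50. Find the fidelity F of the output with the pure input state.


F = (1-p) + p/d
= (1 - 0.4600) + 0.4600/11
= 0.5400 + 0.0418
= 0.5818

0.5818


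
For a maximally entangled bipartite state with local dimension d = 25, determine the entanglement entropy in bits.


For a maximally entangled state in d x d:
S = log2(d) = log2(25)
= 4.6439

4.6439


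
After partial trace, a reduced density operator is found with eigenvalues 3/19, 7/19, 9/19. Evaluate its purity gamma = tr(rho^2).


tr(rho^2) = sum of eigenvalues squared
= (3/19)^2 + (7/19)^2 + (9/19)^2
= (9 + 49 + 81) / 361
= 139/361
= 0.3850

0.3850


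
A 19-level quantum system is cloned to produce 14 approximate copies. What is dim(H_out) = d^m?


Output space = H^(tensor 14) where dim(H) = 19
dim = 19^14
= 361 (after 2 factors)
= 6859 (after 3 factors)
= 130321 (after 4 factors)
= 2476099 (after 5 factors)
= 47045881 (after 6 factors)
= 893871739 (after 7 factors)
= 16983563041 (after 8 factors)
= 322687697779 (after 9 factors)
= 6131066257801 (after 10 factors)
= 116490258898219 (after 11 factors)
= 2213314919066161 (after 12 factors)
= 42052983462257059 (after 13 factors)
= 799006685782884121 (after 14 factors)
= 799006685782884121

799006685782884121
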